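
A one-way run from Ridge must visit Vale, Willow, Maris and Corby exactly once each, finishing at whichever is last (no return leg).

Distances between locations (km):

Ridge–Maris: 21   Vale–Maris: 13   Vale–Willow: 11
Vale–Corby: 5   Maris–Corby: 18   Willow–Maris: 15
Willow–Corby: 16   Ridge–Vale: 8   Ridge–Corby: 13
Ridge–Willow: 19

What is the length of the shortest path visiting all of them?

There are 4! = 24 possible orderings.
Ridge→Vale→Willow→Maris→Corby: 8+11+15+18 = 52
Ridge→Vale→Willow→Corby→Maris: 8+11+16+18 = 53
Ridge→Vale→Maris→Willow→Corby: 8+13+15+16 = 52
Ridge→Vale→Maris→Corby→Willow: 8+13+18+16 = 55
Ridge→Vale→Corby→Willow→Maris: 8+5+16+15 = 44
Ridge→Vale→Corby→Maris→Willow: 8+5+18+15 = 46
Ridge→Willow→Vale→Maris→Corby: 19+11+13+18 = 61
Ridge→Willow→Vale→Corby→Maris: 19+11+5+18 = 53
Ridge→Willow→Maris→Vale→Corby: 19+15+13+5 = 52
Ridge→Willow→Maris→Corby→Vale: 19+15+18+5 = 57
Ridge→Willow→Corby→Vale→Maris: 19+16+5+13 = 53
Ridge→Willow→Corby→Maris→Vale: 19+16+18+13 = 66
Ridge→Maris→Vale→Willow→Corby: 21+13+11+16 = 61
Ridge→Maris→Vale→Corby→Willow: 21+13+5+16 = 55
… (10 more)
The minimum is 44.
One shortest path: Ridge → Vale → Corby → Willow → Maris.

Shortest open route: 44 km.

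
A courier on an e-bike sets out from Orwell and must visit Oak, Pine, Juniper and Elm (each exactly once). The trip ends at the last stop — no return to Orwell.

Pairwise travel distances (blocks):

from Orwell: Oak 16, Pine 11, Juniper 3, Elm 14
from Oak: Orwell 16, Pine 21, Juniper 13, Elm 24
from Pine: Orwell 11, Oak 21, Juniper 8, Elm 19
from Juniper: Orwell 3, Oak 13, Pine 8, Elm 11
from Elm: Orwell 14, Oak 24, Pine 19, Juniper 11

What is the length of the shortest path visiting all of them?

54 blocks — the minimum one-way total.

There are 4! = 24 possible orderings.
Orwell - Oak - Pine - Juniper - Elm: 16+21+8+11 = 56
Orwell - Oak - Pine - Elm - Juniper: 16+21+19+11 = 67
Orwell - Oak - Juniper - Pine - Elm: 16+13+8+19 = 56
Orwell - Oak - Juniper - Elm - Pine: 16+13+11+19 = 59
Orwell - Oak - Elm - Pine - Juniper: 16+24+19+8 = 67
Orwell - Oak - Elm - Juniper - Pine: 16+24+11+8 = 59
Orwell - Pine - Oak - Juniper - Elm: 11+21+13+11 = 56
Orwell - Pine - Oak - Elm - Juniper: 11+21+24+11 = 67
Orwell - Pine - Juniper - Oak - Elm: 11+8+13+24 = 56
Orwell - Pine - Juniper - Elm - Oak: 11+8+11+24 = 54
Orwell - Pine - Elm - Oak - Juniper: 11+19+24+13 = 67
Orwell - Pine - Elm - Juniper - Oak: 11+19+11+13 = 54
Orwell - Juniper - Oak - Pine - Elm: 3+13+21+19 = 56
Orwell - Juniper - Oak - Elm - Pine: 3+13+24+19 = 59
… (10 more)
The minimum is 54.
One shortest path: Orwell → Pine → Juniper → Elm → Oak.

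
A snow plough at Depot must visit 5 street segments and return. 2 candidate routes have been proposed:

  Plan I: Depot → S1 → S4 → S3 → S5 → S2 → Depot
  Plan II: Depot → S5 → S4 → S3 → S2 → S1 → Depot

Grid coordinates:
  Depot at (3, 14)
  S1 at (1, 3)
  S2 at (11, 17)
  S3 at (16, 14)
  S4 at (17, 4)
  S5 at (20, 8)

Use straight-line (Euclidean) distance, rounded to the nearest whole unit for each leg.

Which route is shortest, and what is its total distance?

Shortest is Plan I, total 66.

Plan I: 11 + 16 + 10 + 7 + 13 + 9 = 66
Plan II: 18 + 5 + 10 + 6 + 17 + 11 = 67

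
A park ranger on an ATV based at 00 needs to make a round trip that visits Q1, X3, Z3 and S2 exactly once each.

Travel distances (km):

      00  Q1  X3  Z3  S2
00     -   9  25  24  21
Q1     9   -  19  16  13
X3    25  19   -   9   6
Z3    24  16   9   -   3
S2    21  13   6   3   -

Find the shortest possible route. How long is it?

Shortest round trip = 59 km.

00 → Q1 → X3 → Z3 → S2 → 00: 9+19+9+3+21 = 61
00 → Q1 → X3 → S2 → Z3 → 00: 9+19+6+3+24 = 61
00 → Q1 → Z3 → X3 → S2 → 00: 9+16+9+6+21 = 61
00 → Q1 → Z3 → S2 → X3 → 00: 9+16+3+6+25 = 59
00 → Q1 → S2 → X3 → Z3 → 00: 9+13+6+9+24 = 61
00 → Q1 → S2 → Z3 → X3 → 00: 9+13+3+9+25 = 59
00 → X3 → Q1 → Z3 → S2 → 00: 25+19+16+3+21 = 84
00 → X3 → Q1 → S2 → Z3 → 00: 25+19+13+3+24 = 84
00 → X3 → Z3 → Q1 → S2 → 00: 25+9+16+13+21 = 84
00 → X3 → S2 → Q1 → Z3 → 00: 25+6+13+16+24 = 84
00 → Z3 → Q1 → X3 → S2 → 00: 24+16+19+6+21 = 86
00 → Z3 → X3 → Q1 → S2 → 00: 24+9+19+13+21 = 86
The minimum is 59.
One optimal route: 00 → Q1 → Z3 → S2 → X3 → 00 (or its reverse).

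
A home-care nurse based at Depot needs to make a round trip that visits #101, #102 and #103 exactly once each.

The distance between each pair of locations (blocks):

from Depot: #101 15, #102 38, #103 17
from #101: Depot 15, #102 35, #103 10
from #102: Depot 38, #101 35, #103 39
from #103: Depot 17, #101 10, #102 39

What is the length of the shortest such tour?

100 blocks — the shortest possible round trip.

With 3 stops there are 3!/2 = 3 distinct round trips (a route and its reverse cost the same).
Depot→#101→#102→#103→Depot: 15+35+39+17 = 106
Depot→#101→#103→#102→Depot: 15+10+39+38 = 102
Depot→#102→#101→#103→Depot: 38+35+10+17 = 100
The minimum is 100.
One optimal route: Depot → #102 → #101 → #103 → Depot (or its reverse).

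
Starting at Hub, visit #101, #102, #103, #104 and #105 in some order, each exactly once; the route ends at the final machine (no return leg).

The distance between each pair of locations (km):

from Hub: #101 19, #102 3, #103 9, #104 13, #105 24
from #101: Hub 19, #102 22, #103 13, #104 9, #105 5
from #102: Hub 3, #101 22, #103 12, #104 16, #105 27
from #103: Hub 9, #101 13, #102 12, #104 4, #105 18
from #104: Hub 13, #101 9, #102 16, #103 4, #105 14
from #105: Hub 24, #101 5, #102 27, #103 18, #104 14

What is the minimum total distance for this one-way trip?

There are 5! = 120 possible orderings.
Hub - #101 - #102 - #103 - #104 - #105: 19+22+12+4+14 = 71
Hub - #101 - #102 - #103 - #105 - #104: 19+22+12+18+14 = 85
Hub - #101 - #102 - #104 - #103 - #105: 19+22+16+4+18 = 79
Hub - #101 - #102 - #104 - #105 - #103: 19+22+16+14+18 = 89
Hub - #101 - #102 - #105 - #103 - #104: 19+22+27+18+4 = 90
Hub - #101 - #102 - #105 - #104 - #103: 19+22+27+14+4 = 86
Hub - #101 - #103 - #102 - #104 - #105: 19+13+12+16+14 = 74
Hub - #101 - #103 - #102 - #105 - #104: 19+13+12+27+14 = 85
Hub - #101 - #103 - #104 - #102 - #105: 19+13+4+16+27 = 79
Hub - #101 - #103 - #104 - #105 - #102: 19+13+4+14+27 = 77
Hub - #101 - #103 - #105 - #102 - #104: 19+13+18+27+16 = 93
Hub - #101 - #103 - #105 - #104 - #102: 19+13+18+14+16 = 80
Hub - #101 - #104 - #102 - #103 - #105: 19+9+16+12+18 = 74
Hub - #101 - #104 - #102 - #105 - #103: 19+9+16+27+18 = 89
… (106 more)
Hub - #102 - #103 - #104 - #101 - #105: 3+12+4+9+5 = 33  ← best
The minimum is 33.
One shortest path: Hub → #102 → #103 → #104 → #101 → #105.

33 km — the minimum one-way total.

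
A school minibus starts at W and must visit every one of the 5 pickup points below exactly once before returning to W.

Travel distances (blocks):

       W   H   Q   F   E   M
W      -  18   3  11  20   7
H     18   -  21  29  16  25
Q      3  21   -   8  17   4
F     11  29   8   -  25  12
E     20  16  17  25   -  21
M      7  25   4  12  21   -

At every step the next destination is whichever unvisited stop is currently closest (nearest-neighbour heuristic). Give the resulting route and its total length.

78 blocks along W → Q → M → F → E → H → W.

W → [Q:3 / M:7 / F:11 / H:18 / E:20] → Q (3)
Q → [M:4 / F:8 / E:17 / H:21] → M (4)
M → [F:12 / E:21 / H:25] → F (12)
F → [E:25 / H:29] → E (25)
E → [H:16] → H (16)
Return H→W: 18.
Total = 3 + 4 + 12 + 25 + 16 + 18 = 78.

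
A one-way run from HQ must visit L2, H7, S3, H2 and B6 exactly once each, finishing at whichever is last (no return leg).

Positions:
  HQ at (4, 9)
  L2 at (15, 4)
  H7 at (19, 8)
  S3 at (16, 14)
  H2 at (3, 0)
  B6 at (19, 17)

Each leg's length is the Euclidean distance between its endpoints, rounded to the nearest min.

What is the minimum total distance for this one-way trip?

There are 5! = 120 possible orderings.
HQ - L2 - H7 - S3 - H2 - B6: 12+6+7+19+23 = 67
HQ - L2 - H7 - S3 - B6 - H2: 12+6+7+4+23 = 52
HQ - L2 - H7 - H2 - S3 - B6: 12+6+18+19+4 = 59
HQ - L2 - H7 - H2 - B6 - S3: 12+6+18+23+4 = 63
HQ - L2 - H7 - B6 - S3 - H2: 12+6+9+4+19 = 50
HQ - L2 - H7 - B6 - H2 - S3: 12+6+9+23+19 = 69
HQ - L2 - S3 - H7 - H2 - B6: 12+10+7+18+23 = 70
HQ - L2 - S3 - H7 - B6 - H2: 12+10+7+9+23 = 61
HQ - L2 - S3 - H2 - H7 - B6: 12+10+19+18+9 = 68
HQ - L2 - S3 - H2 - B6 - H7: 12+10+19+23+9 = 73
HQ - L2 - S3 - B6 - H7 - H2: 12+10+4+9+18 = 53
HQ - L2 - S3 - B6 - H2 - H7: 12+10+4+23+18 = 67
HQ - L2 - H2 - H7 - S3 - B6: 12+13+18+7+4 = 54
HQ - L2 - H2 - H7 - B6 - S3: 12+13+18+9+4 = 56
… (106 more)
HQ - H2 - L2 - H7 - S3 - B6: 9+13+6+7+4 = 39  ← best
The minimum is 39.
One shortest path: HQ → H2 → L2 → H7 → S3 → B6.

Minimum one-way distance = 39 min.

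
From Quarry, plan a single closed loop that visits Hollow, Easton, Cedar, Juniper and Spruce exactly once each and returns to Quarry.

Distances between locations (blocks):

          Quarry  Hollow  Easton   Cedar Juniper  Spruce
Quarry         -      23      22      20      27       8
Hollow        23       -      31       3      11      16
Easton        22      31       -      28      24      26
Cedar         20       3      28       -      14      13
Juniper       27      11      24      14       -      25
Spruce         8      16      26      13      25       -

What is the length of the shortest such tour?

There are 60 distinct closed tours to check (reversals are equivalent).
Quarry-Hollow-Easton-Cedar-Juniper-Spruce-Quarry: 23+31+28+14+25+8 = 129
Quarry-Hollow-Easton-Cedar-Spruce-Juniper-Quarry: 23+31+28+13+25+27 = 147
Quarry-Hollow-Easton-Juniper-Cedar-Spruce-Quarry: 23+31+24+14+13+8 = 113
Quarry-Hollow-Easton-Juniper-Spruce-Cedar-Quarry: 23+31+24+25+13+20 = 136
Quarry-Hollow-Easton-Spruce-Cedar-Juniper-Quarry: 23+31+26+13+14+27 = 134
Quarry-Hollow-Easton-Spruce-Juniper-Cedar-Quarry: 23+31+26+25+14+20 = 139
Quarry-Hollow-Cedar-Easton-Juniper-Spruce-Quarry: 23+3+28+24+25+8 = 111
Quarry-Hollow-Cedar-Easton-Spruce-Juniper-Quarry: 23+3+28+26+25+27 = 132
Quarry-Hollow-Cedar-Juniper-Easton-Spruce-Quarry: 23+3+14+24+26+8 = 98
Quarry-Hollow-Cedar-Juniper-Spruce-Easton-Quarry: 23+3+14+25+26+22 = 113
Quarry-Hollow-Cedar-Spruce-Easton-Juniper-Quarry: 23+3+13+26+24+27 = 116
Quarry-Hollow-Cedar-Spruce-Juniper-Easton-Quarry: 23+3+13+25+24+22 = 110
Quarry-Hollow-Juniper-Easton-Cedar-Spruce-Quarry: 23+11+24+28+13+8 = 107
Quarry-Hollow-Juniper-Easton-Spruce-Cedar-Quarry: 23+11+24+26+13+20 = 117
… (46 more)
Quarry-Easton-Juniper-Hollow-Cedar-Spruce-Quarry: 22+24+11+3+13+8 = 81  ← best
The minimum is 81.
One optimal route: Quarry → Easton → Juniper → Hollow → Cedar → Spruce → Quarry (or its reverse).

Shortest round trip = 81 blocks.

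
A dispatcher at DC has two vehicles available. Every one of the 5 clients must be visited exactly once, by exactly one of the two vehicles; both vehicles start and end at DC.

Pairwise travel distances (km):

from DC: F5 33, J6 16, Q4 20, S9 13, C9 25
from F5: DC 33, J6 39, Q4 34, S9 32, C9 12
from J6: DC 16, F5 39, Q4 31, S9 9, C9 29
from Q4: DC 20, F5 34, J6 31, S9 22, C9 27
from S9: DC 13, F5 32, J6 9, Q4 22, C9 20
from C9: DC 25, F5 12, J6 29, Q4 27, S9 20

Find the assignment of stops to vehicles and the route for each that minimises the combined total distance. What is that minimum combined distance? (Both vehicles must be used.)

There are 2^4 − 1 = 15 ways to divide the 5 stops into two non-empty groups. For each, the best each vehicle can do is its own shortest tour through its group:
  {F5} + {J6, Q4, S9, C9}: 66 + 92 = 158
  {J6} + {F5, Q4, S9, C9}: 32 + 99 = 131
  {F5, J6} + {Q4, S9, C9}: 88 + 80 = 168
  {Q4} + {F5, J6, S9, C9}: 40 + 90 = 130
  {F5, Q4} + {J6, S9, C9}: 87 + 70 = 157
  {J6, Q4} + {F5, S9, C9}: 67 + 78 = 145
  … (15 splits in total)
  {J6, S9} + {F5, Q4, C9}: 38 + 91 = 129  ← best
Best: vehicle 1 DC → J6 → S9 → DC = 38; vehicle 2 DC → Q4 → F5 → C9 → DC = 91; combined 129.

Minimum combined distance: 129 km.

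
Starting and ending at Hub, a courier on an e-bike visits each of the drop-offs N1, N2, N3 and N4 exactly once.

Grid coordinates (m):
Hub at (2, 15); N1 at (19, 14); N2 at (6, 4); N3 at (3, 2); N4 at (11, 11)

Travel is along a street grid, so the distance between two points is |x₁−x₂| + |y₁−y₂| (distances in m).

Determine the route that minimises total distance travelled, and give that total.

Hub-N1-N2-N3-N4-Hub: 18+23+5+17+13 = 76
Hub-N1-N2-N4-N3-Hub: 18+23+12+17+14 = 84
Hub-N1-N3-N2-N4-Hub: 18+28+5+12+13 = 76
Hub-N1-N3-N4-N2-Hub: 18+28+17+12+15 = 90
Hub-N1-N4-N2-N3-Hub: 18+11+12+5+14 = 60
Hub-N1-N4-N3-N2-Hub: 18+11+17+5+15 = 66
Hub-N2-N1-N3-N4-Hub: 15+23+28+17+13 = 96
Hub-N2-N1-N4-N3-Hub: 15+23+11+17+14 = 80
Hub-N2-N3-N1-N4-Hub: 15+5+28+11+13 = 72
Hub-N2-N4-N1-N3-Hub: 15+12+11+28+14 = 80
Hub-N3-N1-N2-N4-Hub: 14+28+23+12+13 = 90
Hub-N3-N2-N1-N4-Hub: 14+5+23+11+13 = 66
The minimum is 60.
One optimal route: Hub → N1 → N4 → N2 → N3 → Hub (or its reverse).

60 m — the shortest possible round trip.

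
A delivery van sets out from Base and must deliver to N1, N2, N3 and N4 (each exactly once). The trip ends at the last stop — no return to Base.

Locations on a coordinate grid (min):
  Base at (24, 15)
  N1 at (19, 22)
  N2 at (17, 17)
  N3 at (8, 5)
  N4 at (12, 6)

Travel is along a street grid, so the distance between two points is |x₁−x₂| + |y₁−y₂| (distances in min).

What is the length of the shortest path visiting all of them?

Shortest open route: 40 min.

There are 4! = 24 possible orderings.
Base - N1 - N2 - N3 - N4: 12+7+21+5 = 45
Base - N1 - N2 - N4 - N3: 12+7+16+5 = 40
Base - N1 - N3 - N2 - N4: 12+28+21+16 = 77
Base - N1 - N3 - N4 - N2: 12+28+5+16 = 61
Base - N1 - N4 - N2 - N3: 12+23+16+21 = 72
Base - N1 - N4 - N3 - N2: 12+23+5+21 = 61
Base - N2 - N1 - N3 - N4: 9+7+28+5 = 49
Base - N2 - N1 - N4 - N3: 9+7+23+5 = 44
Base - N2 - N3 - N1 - N4: 9+21+28+23 = 81
Base - N2 - N3 - N4 - N1: 9+21+5+23 = 58
Base - N2 - N4 - N1 - N3: 9+16+23+28 = 76
Base - N2 - N4 - N3 - N1: 9+16+5+28 = 58
Base - N3 - N1 - N2 - N4: 26+28+7+16 = 77
Base - N3 - N1 - N4 - N2: 26+28+23+16 = 93
… (10 more)
The minimum is 40.
One shortest path: Base → N1 → N2 → N4 → N3.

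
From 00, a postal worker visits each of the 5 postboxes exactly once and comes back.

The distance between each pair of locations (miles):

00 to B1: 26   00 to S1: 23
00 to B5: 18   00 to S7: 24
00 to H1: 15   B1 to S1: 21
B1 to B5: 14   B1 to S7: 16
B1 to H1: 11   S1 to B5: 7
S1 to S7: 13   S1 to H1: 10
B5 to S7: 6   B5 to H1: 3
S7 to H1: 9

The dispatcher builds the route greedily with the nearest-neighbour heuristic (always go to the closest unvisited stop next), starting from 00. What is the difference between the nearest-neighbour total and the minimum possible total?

Excess over optimum: 6 miles.

00: H1=15, B5=18, S1=23, S7=24, B1=26 ⇒ H1
H1: B5=3, S7=9, S1=10, B1=11 ⇒ B5
B5: S7=6, S1=7, B1=14 ⇒ S7
S7: S1=13, B1=16 ⇒ S1
S1: B1=21 ⇒ B1
NN route 00 → H1 → B5 → S7 → S1 → B1 → 00 costs 84.
Optimal: 00 → S1 → B5 → S7 → B1 → H1 → 00 costs 78 (by enumerating all 60 distinct tours).
Excess = 84 − 78 = 6.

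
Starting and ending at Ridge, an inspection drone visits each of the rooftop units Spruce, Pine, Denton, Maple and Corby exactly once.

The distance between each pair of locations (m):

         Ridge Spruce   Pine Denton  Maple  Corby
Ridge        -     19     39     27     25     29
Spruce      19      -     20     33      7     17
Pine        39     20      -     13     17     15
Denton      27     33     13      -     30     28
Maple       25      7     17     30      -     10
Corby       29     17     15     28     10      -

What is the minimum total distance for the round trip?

Minimum total distance: 91 m.

With 5 stops there are 5!/2 = 60 distinct round trips (a route and its reverse cost the same).
Ridge-Spruce-Pine-Denton-Maple-Corby-Ridge: 19+20+13+30+10+29 = 121
Ridge-Spruce-Pine-Denton-Corby-Maple-Ridge: 19+20+13+28+10+25 = 115
Ridge-Spruce-Pine-Maple-Denton-Corby-Ridge: 19+20+17+30+28+29 = 143
Ridge-Spruce-Pine-Maple-Corby-Denton-Ridge: 19+20+17+10+28+27 = 121
Ridge-Spruce-Pine-Corby-Denton-Maple-Ridge: 19+20+15+28+30+25 = 137
Ridge-Spruce-Pine-Corby-Maple-Denton-Ridge: 19+20+15+10+30+27 = 121
Ridge-Spruce-Denton-Pine-Maple-Corby-Ridge: 19+33+13+17+10+29 = 121
Ridge-Spruce-Denton-Pine-Corby-Maple-Ridge: 19+33+13+15+10+25 = 115
Ridge-Spruce-Denton-Maple-Pine-Corby-Ridge: 19+33+30+17+15+29 = 143
Ridge-Spruce-Denton-Maple-Corby-Pine-Ridge: 19+33+30+10+15+39 = 146
Ridge-Spruce-Denton-Corby-Pine-Maple-Ridge: 19+33+28+15+17+25 = 137
Ridge-Spruce-Denton-Corby-Maple-Pine-Ridge: 19+33+28+10+17+39 = 146
Ridge-Spruce-Maple-Pine-Denton-Corby-Ridge: 19+7+17+13+28+29 = 113
Ridge-Spruce-Maple-Pine-Corby-Denton-Ridge: 19+7+17+15+28+27 = 113
… (46 more)
Ridge-Spruce-Maple-Corby-Pine-Denton-Ridge: 19+7+10+15+13+27 = 91  ← best
The minimum is 91.
One optimal route: Ridge → Spruce → Maple → Corby → Pine → Denton → Ridge (or its reverse).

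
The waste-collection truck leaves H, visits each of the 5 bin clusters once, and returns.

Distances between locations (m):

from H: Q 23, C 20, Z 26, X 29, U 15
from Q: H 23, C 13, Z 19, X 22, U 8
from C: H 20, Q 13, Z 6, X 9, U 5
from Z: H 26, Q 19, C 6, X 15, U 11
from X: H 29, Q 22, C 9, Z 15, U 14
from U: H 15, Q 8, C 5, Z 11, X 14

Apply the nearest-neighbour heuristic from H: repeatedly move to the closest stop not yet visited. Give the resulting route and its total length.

H → [U:15 / C:20 / Q:23 / Z:26 / X:29] → U (15)
U → [C:5 / Q:8 / Z:11 / X:14] → C (5)
C → [Z:6 / X:9 / Q:13] → Z (6)
Z → [X:15 / Q:19] → X (15)
X → [Q:22] → Q (22)
Return Q→H: 23.
Total = 15 + 5 + 6 + 15 + 22 + 23 = 86.

Total distance 86 m via the nearest-neighbour route H → U → C → Z → X → Q → H.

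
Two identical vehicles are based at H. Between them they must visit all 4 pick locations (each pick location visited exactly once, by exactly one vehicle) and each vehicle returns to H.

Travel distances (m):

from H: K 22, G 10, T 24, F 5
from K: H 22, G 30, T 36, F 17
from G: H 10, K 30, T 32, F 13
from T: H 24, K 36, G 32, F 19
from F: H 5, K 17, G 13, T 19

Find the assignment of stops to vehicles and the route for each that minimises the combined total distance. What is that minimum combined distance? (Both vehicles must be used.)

Minimum combined distance: 102 m.

There are 2^3 − 1 = 7 ways to divide the 4 stops into two non-empty groups. For each, the best each vehicle can do is its own shortest tour through its group:
  {K} + {G, T, F}: 44 + 66 = 110
  {G} + {K, T, F}: 20 + 82 = 102
  {K, G} + {T, F}: 62 + 48 = 110
  {T} + {K, G, F}: 48 + 62 = 110
  {K, T} + {G, F}: 82 + 28 = 110
  {G, T} + {K, F}: 66 + 44 = 110
  … (7 splits in total)
Best: vehicle 1 H → G → H = 20; vehicle 2 H → K → T → F → H = 82; combined 102.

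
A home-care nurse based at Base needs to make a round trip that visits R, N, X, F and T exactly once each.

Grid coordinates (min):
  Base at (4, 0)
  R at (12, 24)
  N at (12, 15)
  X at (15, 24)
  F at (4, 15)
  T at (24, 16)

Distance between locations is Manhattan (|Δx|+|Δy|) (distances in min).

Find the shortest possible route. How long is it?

Minimum total distance: 88 min.

Base - R - N - X - F - T - Base: 32+9+12+20+21+36 = 130
Base - R - N - X - T - F - Base: 32+9+12+17+21+15 = 106
Base - R - N - F - X - T - Base: 32+9+8+20+17+36 = 122
Base - R - N - F - T - X - Base: 32+9+8+21+17+35 = 122
Base - R - N - T - X - F - Base: 32+9+13+17+20+15 = 106
Base - R - N - T - F - X - Base: 32+9+13+21+20+35 = 130
Base - R - X - N - F - T - Base: 32+3+12+8+21+36 = 112
Base - R - X - N - T - F - Base: 32+3+12+13+21+15 = 96
Base - R - X - F - N - T - Base: 32+3+20+8+13+36 = 112
Base - R - X - F - T - N - Base: 32+3+20+21+13+23 = 112
Base - R - X - T - N - F - Base: 32+3+17+13+8+15 = 88
Base - R - X - T - F - N - Base: 32+3+17+21+8+23 = 104
Base - R - F - N - X - T - Base: 32+17+8+12+17+36 = 122
Base - R - F - N - T - X - Base: 32+17+8+13+17+35 = 122
… (46 more)
The minimum is 88.
One optimal route: Base → R → X → T → N → F → Base (or its reverse).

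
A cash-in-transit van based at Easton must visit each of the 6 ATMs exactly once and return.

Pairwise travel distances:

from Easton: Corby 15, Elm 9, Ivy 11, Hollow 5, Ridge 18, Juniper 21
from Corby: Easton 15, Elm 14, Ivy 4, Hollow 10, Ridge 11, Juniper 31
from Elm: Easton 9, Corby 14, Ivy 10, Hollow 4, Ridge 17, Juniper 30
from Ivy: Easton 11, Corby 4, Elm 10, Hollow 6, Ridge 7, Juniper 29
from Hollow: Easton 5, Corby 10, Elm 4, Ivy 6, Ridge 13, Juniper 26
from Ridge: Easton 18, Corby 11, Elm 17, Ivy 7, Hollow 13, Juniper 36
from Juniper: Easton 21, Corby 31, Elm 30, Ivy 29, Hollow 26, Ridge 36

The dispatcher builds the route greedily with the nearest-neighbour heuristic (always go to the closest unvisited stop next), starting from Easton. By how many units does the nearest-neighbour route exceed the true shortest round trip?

2 longer than the optimal tour.

Easton: Hollow=5, Elm=9, Ivy=11, Corby=15, Ridge=18, Juniper=21 ⇒ Hollow
Hollow: Elm=4, Ivy=6, Corby=10, Ridge=13, Juniper=26 ⇒ Elm
Elm: Ivy=10, Corby=14, Ridge=17, Juniper=30 ⇒ Ivy
Ivy: Corby=4, Ridge=7, Juniper=29 ⇒ Corby
Corby: Ridge=11, Juniper=31 ⇒ Ridge
Ridge: Juniper=36 ⇒ Juniper
NN route Easton → Hollow → Elm → Ivy → Corby → Ridge → Juniper → Easton costs 91.
Optimal: Easton → Elm → Hollow → Ivy → Ridge → Corby → Juniper → Easton costs 89 (by enumerating all 360 distinct tours).
Excess = 91 − 89 = 2.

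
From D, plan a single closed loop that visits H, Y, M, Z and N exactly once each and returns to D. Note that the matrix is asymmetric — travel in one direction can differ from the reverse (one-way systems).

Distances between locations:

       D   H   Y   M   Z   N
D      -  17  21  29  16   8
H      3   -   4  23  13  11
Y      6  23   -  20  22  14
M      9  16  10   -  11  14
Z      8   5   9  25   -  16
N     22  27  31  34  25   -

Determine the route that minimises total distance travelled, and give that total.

D - H - Y - M - Z - N - D: 17+4+20+11+16+22 = 90
D - H - Y - M - N - Z - D: 17+4+20+14+25+8 = 88
D - H - Y - Z - M - N - D: 17+4+22+25+14+22 = 104
D - H - Y - Z - N - M - D: 17+4+22+16+34+9 = 102
D - H - Y - N - M - Z - D: 17+4+14+34+11+8 = 88
D - H - Y - N - Z - M - D: 17+4+14+25+25+9 = 94
D - H - M - Y - Z - N - D: 17+23+10+22+16+22 = 110
D - H - M - Y - N - Z - D: 17+23+10+14+25+8 = 97
D - H - M - Z - Y - N - D: 17+23+11+9+14+22 = 96
D - H - M - Z - N - Y - D: 17+23+11+16+31+6 = 104
D - H - M - N - Y - Z - D: 17+23+14+31+22+8 = 115
D - H - M - N - Z - Y - D: 17+23+14+25+9+6 = 94
D - H - Z - Y - M - N - D: 17+13+9+20+14+22 = 95
D - H - Z - Y - N - M - D: 17+13+9+14+34+9 = 96
… (106 more)
D - N - M - Z - H - Y - D: 8+34+11+5+4+6 = 68  ← best
The minimum is 68.
One optimal route: D → N → M → Z → H → Y → D.

Minimum total distance: 68.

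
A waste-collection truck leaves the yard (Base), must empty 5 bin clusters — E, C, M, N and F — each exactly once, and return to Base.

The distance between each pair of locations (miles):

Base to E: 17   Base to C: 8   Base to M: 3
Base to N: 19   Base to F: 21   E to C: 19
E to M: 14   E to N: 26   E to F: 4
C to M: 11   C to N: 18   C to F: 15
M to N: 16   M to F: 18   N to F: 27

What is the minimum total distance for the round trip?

There are 60 distinct closed tours to check (reversals are equivalent).
Base → E → C → M → N → F → Base: 17+19+11+16+27+21 = 111
Base → E → C → M → F → N → Base: 17+19+11+18+27+19 = 111
Base → E → C → N → M → F → Base: 17+19+18+16+18+21 = 109
Base → E → C → N → F → M → Base: 17+19+18+27+18+3 = 102
Base → E → C → F → M → N → Base: 17+19+15+18+16+19 = 104
Base → E → C → F → N → M → Base: 17+19+15+27+16+3 = 97
Base → E → M → C → N → F → Base: 17+14+11+18+27+21 = 108
Base → E → M → C → F → N → Base: 17+14+11+15+27+19 = 103
Base → E → M → N → C → F → Base: 17+14+16+18+15+21 = 101
Base → E → M → N → F → C → Base: 17+14+16+27+15+8 = 97
Base → E → M → F → C → N → Base: 17+14+18+15+18+19 = 101
Base → E → M → F → N → C → Base: 17+14+18+27+18+8 = 102
Base → E → N → C → M → F → Base: 17+26+18+11+18+21 = 111
Base → E → N → C → F → M → Base: 17+26+18+15+18+3 = 97
… (46 more)
Base → C → F → E → N → M → Base: 8+15+4+26+16+3 = 72  ← best
The minimum is 72.
One optimal route: Base → C → F → E → N → M → Base (or its reverse).

72 miles — the shortest possible round trip.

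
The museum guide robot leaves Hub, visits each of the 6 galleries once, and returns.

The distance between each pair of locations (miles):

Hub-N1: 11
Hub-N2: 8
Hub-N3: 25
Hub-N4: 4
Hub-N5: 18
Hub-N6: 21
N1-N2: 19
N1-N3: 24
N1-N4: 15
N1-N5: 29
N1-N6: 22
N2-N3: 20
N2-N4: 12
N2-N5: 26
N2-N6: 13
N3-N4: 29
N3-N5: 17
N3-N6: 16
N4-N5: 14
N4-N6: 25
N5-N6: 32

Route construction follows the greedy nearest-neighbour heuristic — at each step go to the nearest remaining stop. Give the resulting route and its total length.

Total distance 102 miles via the nearest-neighbour route Hub → N4 → N2 → N6 → N3 → N5 → N1 → Hub.

From Hub: distances to unvisited — N4=4, N2=8, N1=11, N5=18, N6=21, N3=25. Nearest is N4 (4).
From N4: distances to unvisited — N2=12, N5=14, N1=15, N6=25, N3=29. Nearest is N2 (12).
From N2: distances to unvisited — N6=13, N1=19, N3=20, N5=26. Nearest is N6 (13).
From N6: distances to unvisited — N3=16, N1=22, N5=32. Nearest is N3 (16).
From N3: distances to unvisited — N5=17, N1=24. Nearest is N5 (17).
From N5: distances to unvisited — N1=29. Nearest is N1 (29).
Return N1→Hub: 11.
Total = 4 + 12 + 13 + 16 + 17 + 29 + 11 = 102.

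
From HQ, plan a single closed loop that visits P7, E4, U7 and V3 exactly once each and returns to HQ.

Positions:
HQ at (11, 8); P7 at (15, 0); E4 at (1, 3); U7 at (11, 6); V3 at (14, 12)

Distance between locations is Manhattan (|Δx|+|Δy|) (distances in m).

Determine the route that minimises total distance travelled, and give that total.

With 4 stops there are 4!/2 = 12 distinct round trips (a route and its reverse cost the same).
HQ - P7 - E4 - U7 - V3 - HQ: 12+17+13+9+7 = 58
HQ - P7 - E4 - V3 - U7 - HQ: 12+17+22+9+2 = 62
HQ - P7 - U7 - E4 - V3 - HQ: 12+10+13+22+7 = 64
HQ - P7 - U7 - V3 - E4 - HQ: 12+10+9+22+15 = 68
HQ - P7 - V3 - E4 - U7 - HQ: 12+13+22+13+2 = 62
HQ - P7 - V3 - U7 - E4 - HQ: 12+13+9+13+15 = 62
HQ - E4 - P7 - U7 - V3 - HQ: 15+17+10+9+7 = 58
HQ - E4 - P7 - V3 - U7 - HQ: 15+17+13+9+2 = 56
HQ - E4 - U7 - P7 - V3 - HQ: 15+13+10+13+7 = 58
HQ - E4 - V3 - P7 - U7 - HQ: 15+22+13+10+2 = 62
HQ - U7 - P7 - E4 - V3 - HQ: 2+10+17+22+7 = 58
HQ - U7 - E4 - P7 - V3 - HQ: 2+13+17+13+7 = 52
The minimum is 52.
One optimal route: HQ → U7 → E4 → P7 → V3 → HQ (or its reverse).

Minimum total distance: 52 m.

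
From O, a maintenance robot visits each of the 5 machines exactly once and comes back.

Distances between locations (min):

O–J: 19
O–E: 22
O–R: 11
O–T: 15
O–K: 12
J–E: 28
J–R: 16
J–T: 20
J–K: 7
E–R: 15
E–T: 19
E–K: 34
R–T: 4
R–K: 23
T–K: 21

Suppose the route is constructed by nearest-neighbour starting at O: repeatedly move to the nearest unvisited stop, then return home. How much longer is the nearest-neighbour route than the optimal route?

From O: R=11, K=12, T=15, J=19, E=22 → choose R (11).
From R: T=4, E=15, J=16, K=23 → choose T (4).
From T: E=19, J=20, K=21 → choose E (19).
From E: J=28, K=34 → choose J (28).
From J: K=7 → choose K (7).
NN route O → R → T → E → J → K → O costs 81.
Optimal: O → E → R → T → J → K → O costs 80 (by enumerating all 60 distinct tours).
Excess = 81 − 80 = 1.

Excess over optimum: 1 min.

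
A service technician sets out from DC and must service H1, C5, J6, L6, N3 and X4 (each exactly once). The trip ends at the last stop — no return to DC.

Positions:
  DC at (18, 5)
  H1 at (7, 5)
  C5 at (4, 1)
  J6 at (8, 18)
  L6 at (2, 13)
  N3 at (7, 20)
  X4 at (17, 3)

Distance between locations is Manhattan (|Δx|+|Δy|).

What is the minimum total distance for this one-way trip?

Minimum one-way distance = 50.

There are 6! = 720 possible orderings.
DC → H1 → C5 → J6 → L6 → N3 → X4: 11+7+21+11+12+27 = 89
DC → H1 → C5 → J6 → L6 → X4 → N3: 11+7+21+11+25+27 = 102
DC → H1 → C5 → J6 → N3 → L6 → X4: 11+7+21+3+12+25 = 79
DC → H1 → C5 → J6 → N3 → X4 → L6: 11+7+21+3+27+25 = 94
DC → H1 → C5 → J6 → X4 → L6 → N3: 11+7+21+24+25+12 = 100
DC → H1 → C5 → J6 → X4 → N3 → L6: 11+7+21+24+27+12 = 102
DC → H1 → C5 → L6 → J6 → N3 → X4: 11+7+14+11+3+27 = 73
DC → H1 → C5 → L6 → J6 → X4 → N3: 11+7+14+11+24+27 = 94
… (712 more)
DC → X4 → H1 → C5 → L6 → J6 → N3: 3+12+7+14+11+3 = 50  ← best
The minimum is 50.
One shortest path: DC → X4 → H1 → C5 → L6 → J6 → N3.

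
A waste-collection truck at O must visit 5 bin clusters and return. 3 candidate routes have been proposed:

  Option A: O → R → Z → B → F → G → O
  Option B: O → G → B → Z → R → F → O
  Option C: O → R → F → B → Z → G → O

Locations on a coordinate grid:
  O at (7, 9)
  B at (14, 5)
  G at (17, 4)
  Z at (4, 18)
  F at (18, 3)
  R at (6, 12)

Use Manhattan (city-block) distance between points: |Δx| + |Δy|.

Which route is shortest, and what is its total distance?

Option A: 4 + 8 + 23 + 6 + 2 + 15 = 58
Option B: 15 + 4 + 23 + 8 + 21 + 17 = 88
Option C: 4 + 21 + 6 + 23 + 27 + 15 = 96

Shortest is Option A, total 58.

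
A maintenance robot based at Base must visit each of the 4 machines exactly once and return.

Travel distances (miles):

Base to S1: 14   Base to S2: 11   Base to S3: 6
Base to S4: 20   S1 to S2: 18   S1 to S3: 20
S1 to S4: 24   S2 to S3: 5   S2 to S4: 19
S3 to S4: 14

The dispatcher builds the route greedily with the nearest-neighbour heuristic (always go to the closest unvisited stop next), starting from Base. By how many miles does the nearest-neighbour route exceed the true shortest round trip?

Base: S3=6, S2=11, S1=14, S4=20 ⇒ S3
S3: S2=5, S4=14, S1=20 ⇒ S2
S2: S1=18, S4=19 ⇒ S1
S1: S4=24 ⇒ S4
NN route Base → S3 → S2 → S1 → S4 → Base costs 73.
Optimal: Base → S1 → S4 → S2 → S3 → Base costs 68 (by enumerating all 12 distinct tours).
Excess = 73 − 68 = 5.

The nearest-neighbour route is 5 miles longer than optimal.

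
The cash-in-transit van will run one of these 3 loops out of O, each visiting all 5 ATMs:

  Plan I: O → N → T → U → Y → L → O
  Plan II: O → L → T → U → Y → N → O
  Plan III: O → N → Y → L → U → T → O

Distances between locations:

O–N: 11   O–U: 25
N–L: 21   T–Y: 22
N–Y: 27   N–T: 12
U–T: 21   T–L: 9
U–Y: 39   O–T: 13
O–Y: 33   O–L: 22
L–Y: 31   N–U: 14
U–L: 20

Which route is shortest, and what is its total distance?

Plan I: 11 + 12 + 21 + 39 + 31 + 22 = 136
Plan II: 22 + 9 + 21 + 39 + 27 + 11 = 129
Plan III: 11 + 27 + 31 + 20 + 21 + 13 = 123

Shortest is Plan III, total 123.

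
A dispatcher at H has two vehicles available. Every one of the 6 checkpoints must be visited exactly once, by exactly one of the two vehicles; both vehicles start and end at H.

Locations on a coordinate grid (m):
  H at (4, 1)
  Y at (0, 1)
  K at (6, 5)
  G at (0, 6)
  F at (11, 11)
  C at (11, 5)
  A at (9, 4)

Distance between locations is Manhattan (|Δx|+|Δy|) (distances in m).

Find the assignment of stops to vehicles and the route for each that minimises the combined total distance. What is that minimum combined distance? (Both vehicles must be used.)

There are 2^5 − 1 = 31 ways to divide the 6 stops into two non-empty groups. For each, the best each vehicle can do is its own shortest tour through its group:
  {Y} + {K, G, F, C, A}: 8 + 44 = 52
  {K} + {Y, G, F, C, A}: 12 + 42 = 54
  {Y, K} + {G, F, C, A}: 20 + 42 = 62
  {G} + {Y, K, F, C, A}: 18 + 42 = 60
  {Y, G} + {K, F, C, A}: 18 + 34 = 52
  {K, G} + {Y, F, C, A}: 22 + 42 = 64
  … (31 splits in total)
Best: vehicle 1 H → Y → H = 8; vehicle 2 H → K → A → C → F → G → H = 44; combined 52.

Minimum combined distance: 52 m.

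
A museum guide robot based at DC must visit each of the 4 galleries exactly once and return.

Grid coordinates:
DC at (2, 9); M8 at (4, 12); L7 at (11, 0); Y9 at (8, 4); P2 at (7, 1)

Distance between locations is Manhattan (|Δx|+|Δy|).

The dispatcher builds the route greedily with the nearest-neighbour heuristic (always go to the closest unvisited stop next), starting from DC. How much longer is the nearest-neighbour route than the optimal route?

From DC: M8=5, Y9=11, P2=13, L7=18 → choose M8 (5).
From M8: Y9=12, P2=14, L7=19 → choose Y9 (12).
From Y9: P2=4, L7=7 → choose P2 (4).
From P2: L7=5 → choose L7 (5).
NN route DC → M8 → Y9 → P2 → L7 → DC costs 44.
Optimal: DC → M8 → Y9 → L7 → P2 → DC costs 42 (by enumerating all 12 distinct tours).
Excess = 44 − 42 = 2.

2 longer than the optimal tour.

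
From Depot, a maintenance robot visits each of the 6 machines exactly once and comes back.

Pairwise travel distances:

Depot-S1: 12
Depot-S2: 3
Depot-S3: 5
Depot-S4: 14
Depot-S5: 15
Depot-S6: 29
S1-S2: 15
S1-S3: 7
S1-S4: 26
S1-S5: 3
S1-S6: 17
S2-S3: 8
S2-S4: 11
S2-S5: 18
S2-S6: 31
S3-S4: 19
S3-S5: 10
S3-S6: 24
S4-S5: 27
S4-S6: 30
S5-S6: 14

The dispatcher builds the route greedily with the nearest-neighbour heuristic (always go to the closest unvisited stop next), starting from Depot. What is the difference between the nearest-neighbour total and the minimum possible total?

The nearest-neighbour route is 6 longer than optimal.

From Depot: S2=3, S3=5, S1=12, S4=14, S5=15, S6=29 → choose S2 (3).
From S2: S3=8, S4=11, S1=15, S5=18, S6=31 → choose S3 (8).
From S3: S1=7, S5=10, S4=19, S6=24 → choose S1 (7).
From S1: S5=3, S6=17, S4=26 → choose S5 (3).
From S5: S6=14, S4=27 → choose S6 (14).
From S6: S4=30 → choose S4 (30).
NN route Depot → S2 → S3 → S1 → S5 → S6 → S4 → Depot costs 79.
Optimal: Depot → S2 → S4 → S6 → S5 → S1 → S3 → Depot costs 73 (by enumerating all 360 distinct tours).
Excess = 79 − 73 = 6.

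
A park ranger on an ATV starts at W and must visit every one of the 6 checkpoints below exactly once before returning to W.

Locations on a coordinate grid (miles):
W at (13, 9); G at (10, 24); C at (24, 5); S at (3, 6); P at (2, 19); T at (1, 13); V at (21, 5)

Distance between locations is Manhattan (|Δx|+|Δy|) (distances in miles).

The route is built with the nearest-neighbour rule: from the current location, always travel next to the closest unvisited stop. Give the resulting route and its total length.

From W: distances to unvisited — V=12, S=13, C=15, T=16, G=18, P=21. Nearest is V (12).
From V: distances to unvisited — C=3, S=19, T=28, G=30, P=33. Nearest is C (3).
From C: distances to unvisited — S=22, T=31, G=33, P=36. Nearest is S (22).
From S: distances to unvisited — T=9, P=14, G=25. Nearest is T (9).
From T: distances to unvisited — P=7, G=20. Nearest is P (7).
From P: distances to unvisited — G=13. Nearest is G (13).
Return G→W: 18.
Total = 12 + 3 + 22 + 9 + 7 + 13 + 18 = 84.

Total distance 84 miles via the nearest-neighbour route W → V → C → S → T → P → G → W.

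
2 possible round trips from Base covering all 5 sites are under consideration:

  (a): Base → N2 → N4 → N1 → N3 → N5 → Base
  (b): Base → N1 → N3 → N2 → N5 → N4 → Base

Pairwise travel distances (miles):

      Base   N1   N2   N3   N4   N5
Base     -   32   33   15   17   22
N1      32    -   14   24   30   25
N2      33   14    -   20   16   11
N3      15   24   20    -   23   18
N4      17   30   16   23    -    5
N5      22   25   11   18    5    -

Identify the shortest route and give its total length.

(a): 33 + 16 + 30 + 24 + 18 + 22 = 143
(b): 32 + 24 + 20 + 11 + 5 + 17 = 109

Shortest is (b), total 109 miles.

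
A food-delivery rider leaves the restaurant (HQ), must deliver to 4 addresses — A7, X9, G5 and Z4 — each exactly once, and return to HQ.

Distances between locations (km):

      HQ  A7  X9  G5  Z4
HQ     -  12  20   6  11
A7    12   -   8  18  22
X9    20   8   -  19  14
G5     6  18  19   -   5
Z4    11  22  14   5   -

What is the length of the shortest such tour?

HQ - A7 - X9 - G5 - Z4 - HQ: 12+8+19+5+11 = 55
HQ - A7 - X9 - Z4 - G5 - HQ: 12+8+14+5+6 = 45
HQ - A7 - G5 - X9 - Z4 - HQ: 12+18+19+14+11 = 74
HQ - A7 - G5 - Z4 - X9 - HQ: 12+18+5+14+20 = 69
HQ - A7 - Z4 - X9 - G5 - HQ: 12+22+14+19+6 = 73
HQ - A7 - Z4 - G5 - X9 - HQ: 12+22+5+19+20 = 78
HQ - X9 - A7 - G5 - Z4 - HQ: 20+8+18+5+11 = 62
HQ - X9 - A7 - Z4 - G5 - HQ: 20+8+22+5+6 = 61
HQ - X9 - G5 - A7 - Z4 - HQ: 20+19+18+22+11 = 90
HQ - X9 - Z4 - A7 - G5 - HQ: 20+14+22+18+6 = 80
HQ - G5 - A7 - X9 - Z4 - HQ: 6+18+8+14+11 = 57
HQ - G5 - X9 - A7 - Z4 - HQ: 6+19+8+22+11 = 66
The minimum is 45.
One optimal route: HQ → A7 → X9 → Z4 → G5 → HQ (or its reverse).

45 km — the shortest possible round trip.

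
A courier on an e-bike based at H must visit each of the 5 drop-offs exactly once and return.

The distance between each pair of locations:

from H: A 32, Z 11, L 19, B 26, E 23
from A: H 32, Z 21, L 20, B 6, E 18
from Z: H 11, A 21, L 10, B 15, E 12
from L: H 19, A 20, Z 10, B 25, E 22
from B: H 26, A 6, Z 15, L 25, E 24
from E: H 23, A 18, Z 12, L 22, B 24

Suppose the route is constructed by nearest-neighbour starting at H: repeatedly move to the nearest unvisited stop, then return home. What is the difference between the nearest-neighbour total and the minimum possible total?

H: Z=11, L=19, E=23, B=26, A=32 ⇒ Z
Z: L=10, E=12, B=15, A=21 ⇒ L
L: A=20, E=22, B=25 ⇒ A
A: B=6, E=18 ⇒ B
B: E=24 ⇒ E
NN route H → Z → L → A → B → E → H costs 94.
Optimal: H → Z → B → A → E → L → H costs 91 (by enumerating all 60 distinct tours).
Excess = 94 − 91 = 3.

3 longer than the optimal tour.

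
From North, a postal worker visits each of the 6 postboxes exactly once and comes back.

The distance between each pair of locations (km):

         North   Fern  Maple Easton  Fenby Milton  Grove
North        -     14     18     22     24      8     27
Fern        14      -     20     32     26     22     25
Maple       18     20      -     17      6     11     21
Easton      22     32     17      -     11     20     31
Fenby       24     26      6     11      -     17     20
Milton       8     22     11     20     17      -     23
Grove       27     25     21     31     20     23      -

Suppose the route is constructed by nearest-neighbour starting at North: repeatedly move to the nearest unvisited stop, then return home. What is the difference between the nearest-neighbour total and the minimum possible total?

The nearest-neighbour route is 1 km longer than optimal.

From North: Milton=8, Fern=14, Maple=18, Easton=22, Fenby=24, Grove=27 → choose Milton (8).
From Milton: Maple=11, Fenby=17, Easton=20, Fern=22, Grove=23 → choose Maple (11).
From Maple: Fenby=6, Easton=17, Fern=20, Grove=21 → choose Fenby (6).
From Fenby: Easton=11, Grove=20, Fern=26 → choose Easton (11).
From Easton: Grove=31, Fern=32 → choose Grove (31).
From Grove: Fern=25 → choose Fern (25).
NN route North → Milton → Maple → Fenby → Easton → Grove → Fern → North costs 106.
Optimal: North → Fern → Grove → Maple → Fenby → Easton → Milton → North costs 105 (by enumerating all 360 distinct tours).
Excess = 106 − 105 = 1.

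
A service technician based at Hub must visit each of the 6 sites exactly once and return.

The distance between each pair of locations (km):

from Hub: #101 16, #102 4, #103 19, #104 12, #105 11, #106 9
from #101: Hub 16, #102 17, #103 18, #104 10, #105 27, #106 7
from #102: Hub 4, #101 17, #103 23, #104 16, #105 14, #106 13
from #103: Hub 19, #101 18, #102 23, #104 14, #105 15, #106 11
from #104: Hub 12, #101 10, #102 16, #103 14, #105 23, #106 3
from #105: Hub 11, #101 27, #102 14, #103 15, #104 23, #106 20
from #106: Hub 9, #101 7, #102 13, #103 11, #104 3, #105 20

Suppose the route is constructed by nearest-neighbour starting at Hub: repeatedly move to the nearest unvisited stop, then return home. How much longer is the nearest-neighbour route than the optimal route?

3 km longer than the optimal tour.

From Hub: #102=4, #106=9, #105=11, #104=12, #101=16, #103=19 → choose #102 (4).
From #102: #106=13, #105=14, #104=16, #101=17, #103=23 → choose #106 (13).
From #106: #104=3, #101=7, #103=11, #105=20 → choose #104 (3).
From #104: #101=10, #103=14, #105=23 → choose #101 (10).
From #101: #103=18, #105=27 → choose #103 (18).
From #103: #105=15 → choose #105 (15).
NN route Hub → #102 → #106 → #104 → #101 → #103 → #105 → Hub costs 74.
Optimal: Hub → #102 → #101 → #104 → #106 → #103 → #105 → Hub costs 71 (by enumerating all 360 distinct tours).
Excess = 74 − 71 = 3.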